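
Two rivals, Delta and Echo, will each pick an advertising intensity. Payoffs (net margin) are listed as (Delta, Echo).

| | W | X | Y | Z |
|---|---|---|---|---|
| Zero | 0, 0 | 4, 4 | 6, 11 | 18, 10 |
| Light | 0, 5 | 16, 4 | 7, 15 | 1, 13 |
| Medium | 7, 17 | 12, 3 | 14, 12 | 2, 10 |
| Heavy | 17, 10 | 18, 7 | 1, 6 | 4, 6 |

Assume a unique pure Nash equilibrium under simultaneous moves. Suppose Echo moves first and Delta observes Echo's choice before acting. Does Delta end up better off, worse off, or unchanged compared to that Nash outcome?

Delta best-responds to each possible Echo move:
- W: Delta compares 0, 0, 7, 17 and picks Heavy; Echo would get 10.
- X: Delta compares 4, 16, 12, 18 and picks Heavy; Echo would get 7.
- Y: Delta compares 6, 7, 14, 1 and picks Medium; Echo would get 12.
- Z: Delta compares 18, 1, 2, 4 and picks Zero; Echo would get 10.
Maximizing over 10, 7, 12, 10, Echo chooses Y. Subgame-perfect outcome: (Medium, Y) with payoffs (14, 12).
Under simultaneous play:
Delta's best replies: W→Heavy; X→Heavy; Y→Medium; Z→Zero.
Echo's best replies: Zero→Y; Light→Y; Medium→W; Heavy→W.
Only (Heavy, W) has each player best-responding; Nash payoffs (17, 10).
Delta earns 14 sequentially versus 17 at the Nash outcome: worse off.

worse off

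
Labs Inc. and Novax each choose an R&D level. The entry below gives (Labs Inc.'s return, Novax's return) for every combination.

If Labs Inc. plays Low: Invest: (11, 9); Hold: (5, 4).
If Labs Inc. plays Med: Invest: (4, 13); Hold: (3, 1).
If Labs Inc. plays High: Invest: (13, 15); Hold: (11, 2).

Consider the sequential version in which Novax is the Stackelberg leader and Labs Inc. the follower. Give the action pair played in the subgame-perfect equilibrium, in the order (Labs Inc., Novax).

Solve by backward induction (Novax leads).
- Invest → Labs Inc. plays High (best of 11, 4, 13); Novax gets 15.
- Hold → Labs Inc. plays High (best of 5, 3, 11); Novax gets 2.
Novax's induced payoffs are 15, 2, so Novax commits to Invest. Subgame-perfect outcome: (High, Invest) with payoffs (13, 15).

(High, Invest)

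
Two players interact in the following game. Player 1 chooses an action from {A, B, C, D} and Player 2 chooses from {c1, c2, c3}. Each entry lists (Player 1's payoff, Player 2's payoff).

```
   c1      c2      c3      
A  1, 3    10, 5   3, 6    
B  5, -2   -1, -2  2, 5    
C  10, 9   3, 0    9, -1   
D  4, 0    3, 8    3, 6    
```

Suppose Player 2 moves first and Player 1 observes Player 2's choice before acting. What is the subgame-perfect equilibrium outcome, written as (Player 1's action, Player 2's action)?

Solve by backward induction (Player 2 leads).
- c1: Player 1 compares 1, 5, 10, 4 and picks C; Player 2 would get 9.
- c2: Player 1 compares 10, -1, 3, 3 and picks A; Player 2 would get 5.
- c3: Player 1 compares 3, 2, 9, 3 and picks C; Player 2 would get -1.
Maximizing over 9, 5, -1, Player 2 chooses c1. Subgame-perfect outcome: (C, c1) with payoffs (10, 9).

(C, c1)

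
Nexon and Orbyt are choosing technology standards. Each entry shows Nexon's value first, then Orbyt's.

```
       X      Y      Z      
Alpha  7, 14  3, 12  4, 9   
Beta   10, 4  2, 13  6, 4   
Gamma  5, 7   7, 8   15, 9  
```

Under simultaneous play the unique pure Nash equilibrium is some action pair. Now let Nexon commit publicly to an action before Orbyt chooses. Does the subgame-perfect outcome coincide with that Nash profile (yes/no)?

yes

Backward induction with Nexon moving first.
- Alpha: Orbyt compares 14, 12, 9 and picks X; Nexon would get 7.
- Beta: Orbyt compares 4, 13, 4 and picks Y; Nexon would get 2.
- Gamma: Orbyt compares 7, 8, 9 and picks Z; Nexon would get 15.
Among 7, 2, 15, the best is 15 at Gamma. Subgame-perfect outcome: (Gamma, Z) with payoffs (15, 9).
Under simultaneous play:
Nexon's best replies: X→Beta; Y→Gamma; Z→Gamma.
Orbyt's best replies: Alpha→X; Beta→Y; Gamma→Z.
Only (Gamma, Z) has each player best-responding; Nash payoffs (15, 9).
Sequential outcome (Gamma, Z) coincides with the Nash profile (Gamma, Z).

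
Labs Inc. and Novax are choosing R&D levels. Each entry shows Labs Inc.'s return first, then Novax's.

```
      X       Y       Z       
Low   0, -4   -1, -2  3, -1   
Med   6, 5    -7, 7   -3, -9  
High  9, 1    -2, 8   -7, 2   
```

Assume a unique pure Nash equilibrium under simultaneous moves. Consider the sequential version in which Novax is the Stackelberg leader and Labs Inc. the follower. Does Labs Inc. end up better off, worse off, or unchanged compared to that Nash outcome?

Backward induction with Novax moving first.
- X: BR = High, leader payoff 1.
- Y: BR = Low, leader payoff -2.
- Z: BR = Low, leader payoff -1.
Among 1, -2, -1, the best is 1 at X. Subgame-perfect outcome: (High, X) with payoffs (9, 1).
For the simultaneous game, intersect best replies.
Labs Inc.'s best replies: X→High; Y→Low; Z→Low.
Novax's best replies: Low→Z; Med→Y; High→Y.
The unique mutual best reply is (Low, Z), giving (3, -1).
Labs Inc. earns 9 sequentially versus 3 at the Nash outcome: better off.

better off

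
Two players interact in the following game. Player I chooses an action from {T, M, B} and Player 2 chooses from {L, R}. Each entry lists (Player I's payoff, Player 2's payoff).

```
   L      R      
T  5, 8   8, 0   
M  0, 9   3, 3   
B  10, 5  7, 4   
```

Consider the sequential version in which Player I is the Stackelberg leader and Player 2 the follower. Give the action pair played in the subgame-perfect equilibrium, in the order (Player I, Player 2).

(B, L)

Backward induction with Player I moving first.
- T: BR = L, leader payoff 5.
- M: BR = L, leader payoff 0.
- B: BR = L, leader payoff 10.
Maximizing over 5, 0, 10, Player I chooses B. Subgame-perfect outcome: (B, L) with payoffs (10, 5).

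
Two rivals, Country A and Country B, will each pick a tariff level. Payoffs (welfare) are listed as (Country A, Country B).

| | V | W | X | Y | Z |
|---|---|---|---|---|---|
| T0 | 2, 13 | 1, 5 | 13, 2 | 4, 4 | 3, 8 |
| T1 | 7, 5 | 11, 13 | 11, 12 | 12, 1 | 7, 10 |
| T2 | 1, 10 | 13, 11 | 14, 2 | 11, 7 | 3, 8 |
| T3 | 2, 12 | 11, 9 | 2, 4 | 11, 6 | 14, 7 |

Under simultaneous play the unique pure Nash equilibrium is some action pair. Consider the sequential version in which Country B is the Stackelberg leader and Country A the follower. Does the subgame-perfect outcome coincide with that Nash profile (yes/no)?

yes

Solve by backward induction (Country B leads).
- V → Country A plays T1 (best of 2, 7, 1, 2); Country B gets 5.
- W → Country A plays T2 (best of 1, 11, 13, 11); Country B gets 11.
- X → Country A plays T2 (best of 13, 11, 14, 2); Country B gets 2.
- Y → Country A plays T1 (best of 4, 12, 11, 11); Country B gets 1.
- Z → Country A plays T3 (best of 3, 7, 3, 14); Country B gets 7.
Maximizing over 5, 11, 2, 1, 7, Country B chooses W. Subgame-perfect outcome: (T2, W) with payoffs (13, 11).
For the simultaneous game, intersect best replies.
Country A's best replies: V→T1; W→T2; X→T2; Y→T1; Z→T3.
Country B's best replies: T0→V; T1→W; T2→W; T3→V.
The unique mutual best reply is (T2, W), giving (13, 11).
Sequential outcome (T2, W) coincides with the Nash profile (T2, W).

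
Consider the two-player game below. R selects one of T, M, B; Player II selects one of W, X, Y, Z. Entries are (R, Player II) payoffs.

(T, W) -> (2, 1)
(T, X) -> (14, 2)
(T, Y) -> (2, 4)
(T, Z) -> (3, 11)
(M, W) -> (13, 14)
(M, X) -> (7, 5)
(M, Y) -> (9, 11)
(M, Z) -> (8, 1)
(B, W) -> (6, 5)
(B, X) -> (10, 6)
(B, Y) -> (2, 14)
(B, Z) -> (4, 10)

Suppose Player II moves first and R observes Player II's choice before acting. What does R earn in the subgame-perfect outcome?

Work backward from R's decision.
- W: R compares 2, 13, 6 and picks M; Player II would get 14.
- X: R compares 14, 7, 10 and picks T; Player II would get 2.
- Y: R compares 2, 9, 2 and picks M; Player II would get 11.
- Z: R compares 3, 8, 4 and picks M; Player II would get 1.
Among 14, 2, 11, 1, the best is 14 at W. Subgame-perfect outcome: (M, W) with payoffs (13, 14).

13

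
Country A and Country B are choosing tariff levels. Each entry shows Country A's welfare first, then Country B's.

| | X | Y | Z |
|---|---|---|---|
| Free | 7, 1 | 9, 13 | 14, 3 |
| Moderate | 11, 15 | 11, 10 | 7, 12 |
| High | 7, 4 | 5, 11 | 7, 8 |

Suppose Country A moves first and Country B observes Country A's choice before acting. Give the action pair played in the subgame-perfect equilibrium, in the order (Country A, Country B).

(Moderate, X)

Solve by backward induction (Country A leads).
- Free: Country B compares 1, 13, 3 and picks Y; Country A would get 9.
- Moderate: Country B compares 15, 10, 12 and picks X; Country A would get 11.
- High: Country B compares 4, 11, 8 and picks Y; Country A would get 5.
Maximizing over 9, 11, 5, Country A chooses Moderate. Subgame-perfect outcome: (Moderate, X) with payoffs (11, 15).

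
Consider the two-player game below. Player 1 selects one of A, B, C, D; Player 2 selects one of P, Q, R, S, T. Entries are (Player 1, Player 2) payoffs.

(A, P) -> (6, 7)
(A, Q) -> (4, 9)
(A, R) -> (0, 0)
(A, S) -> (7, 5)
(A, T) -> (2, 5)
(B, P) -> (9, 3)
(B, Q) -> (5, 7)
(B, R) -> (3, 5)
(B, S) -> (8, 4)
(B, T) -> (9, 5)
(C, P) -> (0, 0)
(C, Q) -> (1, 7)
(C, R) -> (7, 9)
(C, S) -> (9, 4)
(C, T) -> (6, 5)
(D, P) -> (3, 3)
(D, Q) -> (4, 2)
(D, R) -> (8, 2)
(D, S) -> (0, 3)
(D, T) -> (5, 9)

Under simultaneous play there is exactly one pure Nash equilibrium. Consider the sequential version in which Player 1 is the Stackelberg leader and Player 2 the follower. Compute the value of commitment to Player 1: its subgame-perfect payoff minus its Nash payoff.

Backward induction with Player 1 moving first.
- A → Player 2 plays Q (best of 7, 9, 0, 5, 5); Player 1 gets 4.
- B → Player 2 plays Q (best of 3, 7, 5, 4, 5); Player 1 gets 5.
- C → Player 2 plays R (best of 0, 7, 9, 4, 5); Player 1 gets 7.
- D → Player 2 plays T (best of 3, 2, 2, 3, 9); Player 1 gets 5.
Among 4, 5, 7, 5, the best is 7 at C. Subgame-perfect outcome: (C, R) with payoffs (7, 9).
Under simultaneous play:
Player 1's best replies: P→B; Q→B; R→D; S→C; T→B.
Player 2's best replies: A→Q; B→Q; C→R; D→T.
The unique mutual best reply is (B, Q), giving (5, 7).
Player 1's commitment gain: 7 − 5 = 2.

2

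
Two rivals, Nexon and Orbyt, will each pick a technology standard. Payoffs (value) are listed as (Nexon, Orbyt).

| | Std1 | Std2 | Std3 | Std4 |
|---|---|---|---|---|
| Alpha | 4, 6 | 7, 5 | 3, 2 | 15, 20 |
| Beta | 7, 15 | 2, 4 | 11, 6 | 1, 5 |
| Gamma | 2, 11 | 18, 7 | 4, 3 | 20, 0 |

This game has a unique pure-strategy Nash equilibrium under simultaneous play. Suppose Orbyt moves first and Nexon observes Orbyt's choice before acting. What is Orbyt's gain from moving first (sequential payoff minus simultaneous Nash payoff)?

Work backward from Nexon's decision.
- Std1: Nexon compares 4, 7, 2 and picks Beta; Orbyt would get 15.
- Std2: Nexon compares 7, 2, 18 and picks Gamma; Orbyt would get 7.
- Std3: Nexon compares 3, 11, 4 and picks Beta; Orbyt would get 6.
- Std4: Nexon compares 15, 1, 20 and picks Gamma; Orbyt would get 0.
Orbyt's induced payoffs are 15, 7, 6, 0, so Orbyt commits to Std1. Subgame-perfect outcome: (Beta, Std1) with payoffs (7, 15).
Now find the simultaneous Nash equilibrium.
Nexon's best replies: Std1→Beta; Std2→Gamma; Std3→Beta; Std4→Gamma.
Orbyt's best replies: Alpha→Std4; Beta→Std1; Gamma→Std1.
The unique mutual best reply is (Beta, Std1), giving (7, 15).
Orbyt's commitment gain: 15 − 15 = 0.

0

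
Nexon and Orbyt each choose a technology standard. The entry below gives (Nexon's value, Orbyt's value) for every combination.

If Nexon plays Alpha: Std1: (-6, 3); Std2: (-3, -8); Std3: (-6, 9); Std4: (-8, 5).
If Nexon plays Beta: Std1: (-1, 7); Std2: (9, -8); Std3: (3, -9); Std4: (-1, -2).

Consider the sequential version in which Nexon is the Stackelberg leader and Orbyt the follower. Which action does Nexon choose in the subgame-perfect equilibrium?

Work backward from Orbyt's decision.
- Alpha: Orbyt compares 3, -8, 9, 5 and picks Std3; Nexon would get -6.
- Beta: Orbyt compares 7, -8, -9, -2 and picks Std1; Nexon would get -1.
Among -6, -1, the best is -1 at Beta. Subgame-perfect outcome: (Beta, Std1) with payoffs (-1, 7).

Beta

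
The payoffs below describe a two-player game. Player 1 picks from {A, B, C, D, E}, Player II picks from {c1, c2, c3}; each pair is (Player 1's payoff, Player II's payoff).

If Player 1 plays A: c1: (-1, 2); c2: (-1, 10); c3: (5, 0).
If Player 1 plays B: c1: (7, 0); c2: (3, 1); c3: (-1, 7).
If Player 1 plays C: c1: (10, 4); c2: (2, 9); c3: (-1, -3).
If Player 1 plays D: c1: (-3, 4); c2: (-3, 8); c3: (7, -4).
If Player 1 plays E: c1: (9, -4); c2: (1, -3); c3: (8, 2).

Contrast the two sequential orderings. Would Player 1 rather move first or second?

If Player 1 leads: Player II's best replies are A→c2, B→c3, C→c2, D→c2, E→c3; Player 1's induced payoffs -1, -1, 2, -3, 8; outcome (E, c3), payoffs (8, 2).
If Player II leads: Player 1's best replies are c1→C, c2→B, c3→E; Player II's induced payoffs 4, 1, 2; outcome (C, c1), payoffs (10, 4).
Player 1 gets 8 moving first and 10 moving second, so Player 1 prefers to move second.

second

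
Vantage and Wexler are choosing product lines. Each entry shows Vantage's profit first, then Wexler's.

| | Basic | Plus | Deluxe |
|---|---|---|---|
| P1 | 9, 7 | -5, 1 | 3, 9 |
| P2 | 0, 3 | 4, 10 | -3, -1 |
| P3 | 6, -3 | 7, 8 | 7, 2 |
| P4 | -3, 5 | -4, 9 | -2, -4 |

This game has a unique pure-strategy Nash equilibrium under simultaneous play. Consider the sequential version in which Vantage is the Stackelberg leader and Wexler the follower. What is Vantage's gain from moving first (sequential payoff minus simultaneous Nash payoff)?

Work backward from Wexler's decision.
- P1 → Wexler plays Deluxe (best of 7, 1, 9); Vantage gets 3.
- P2 → Wexler plays Plus (best of 3, 10, -1); Vantage gets 4.
- P3 → Wexler plays Plus (best of -3, 8, 2); Vantage gets 7.
- P4 → Wexler plays Plus (best of 5, 9, -4); Vantage gets -4.
Vantage's induced payoffs are 3, 4, 7, -4, so Vantage commits to P3. Subgame-perfect outcome: (P3, Plus) with payoffs (7, 8).
For the simultaneous game, intersect best replies.
Vantage's best replies: Basic→P1; Plus→P3; Deluxe→P3.
Wexler's best replies: P1→Deluxe; P2→Plus; P3→Plus; P4→Plus.
The unique mutual best reply is (P3, Plus), giving (7, 8).
Vantage's commitment gain: 7 − 7 = 0.

0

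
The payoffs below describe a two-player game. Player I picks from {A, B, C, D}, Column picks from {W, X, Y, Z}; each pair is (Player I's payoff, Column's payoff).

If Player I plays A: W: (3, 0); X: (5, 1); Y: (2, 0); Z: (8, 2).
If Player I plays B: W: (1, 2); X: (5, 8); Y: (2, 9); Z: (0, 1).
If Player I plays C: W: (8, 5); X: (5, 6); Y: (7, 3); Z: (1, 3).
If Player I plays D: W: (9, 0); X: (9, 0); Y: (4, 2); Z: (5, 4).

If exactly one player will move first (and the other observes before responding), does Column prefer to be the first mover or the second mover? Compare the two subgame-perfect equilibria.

first

If Player I leads: Column's best replies are A→Z, B→Y, C→X, D→Z; Player I's induced payoffs 8, 2, 5, 5; outcome (A, Z), payoffs (8, 2).
If Column leads: Player I's best replies are W→D, X→D, Y→C, Z→A; Column's induced payoffs 0, 0, 3, 2; outcome (C, Y), payoffs (7, 3).
Column gets 3 moving first and 2 moving second, so Column prefers to move first.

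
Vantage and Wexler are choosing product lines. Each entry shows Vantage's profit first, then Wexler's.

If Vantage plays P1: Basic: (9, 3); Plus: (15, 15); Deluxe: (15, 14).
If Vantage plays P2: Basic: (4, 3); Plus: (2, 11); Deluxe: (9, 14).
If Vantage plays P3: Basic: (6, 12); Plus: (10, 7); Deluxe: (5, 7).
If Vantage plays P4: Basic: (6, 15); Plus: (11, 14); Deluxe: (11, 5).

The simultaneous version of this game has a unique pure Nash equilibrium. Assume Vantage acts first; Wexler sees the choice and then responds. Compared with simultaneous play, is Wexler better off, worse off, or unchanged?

unchanged

Solve by backward induction (Vantage leads).
- P1: Wexler compares 3, 15, 14 and picks Plus; Vantage would get 15.
- P2: Wexler compares 3, 11, 14 and picks Deluxe; Vantage would get 9.
- P3: Wexler compares 12, 7, 7 and picks Basic; Vantage would get 6.
- P4: Wexler compares 15, 14, 5 and picks Basic; Vantage would get 6.
Maximizing over 15, 9, 6, 6, Vantage chooses P1. Subgame-perfect outcome: (P1, Plus) with payoffs (15, 15).
Under simultaneous play:
Vantage's best replies: Basic→P1; Plus→P1; Deluxe→P1.
Wexler's best replies: P1→Plus; P2→Deluxe; P3→Basic; P4→Basic.
Only (P1, Plus) has each player best-responding; Nash payoffs (15, 15).
Wexler earns 15 sequentially versus 15 at the Nash outcome: unchanged.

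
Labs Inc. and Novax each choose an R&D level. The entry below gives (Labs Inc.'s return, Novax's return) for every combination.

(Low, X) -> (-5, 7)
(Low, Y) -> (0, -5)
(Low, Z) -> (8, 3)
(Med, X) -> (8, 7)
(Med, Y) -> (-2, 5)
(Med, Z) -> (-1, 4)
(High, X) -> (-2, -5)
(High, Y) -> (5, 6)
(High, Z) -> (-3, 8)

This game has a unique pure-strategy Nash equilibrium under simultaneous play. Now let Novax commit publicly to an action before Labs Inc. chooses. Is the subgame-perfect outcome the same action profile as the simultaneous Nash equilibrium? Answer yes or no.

Labs Inc. best-responds to each possible Novax move:
- X → Labs Inc. plays Med (best of -5, 8, -2); Novax gets 7.
- Y → Labs Inc. plays High (best of 0, -2, 5); Novax gets 6.
- Z → Labs Inc. plays Low (best of 8, -1, -3); Novax gets 3.
Among 7, 6, 3, the best is 7 at X. Subgame-perfect outcome: (Med, X) with payoffs (8, 7).
For the simultaneous game, intersect best replies.
Labs Inc.'s best replies: X→Med; Y→High; Z→Low.
Novax's best replies: Low→X; Med→X; High→Z.
Only (Med, X) has each player best-responding; Nash payoffs (8, 7).
Sequential outcome (Med, X) coincides with the Nash profile (Med, X).

yes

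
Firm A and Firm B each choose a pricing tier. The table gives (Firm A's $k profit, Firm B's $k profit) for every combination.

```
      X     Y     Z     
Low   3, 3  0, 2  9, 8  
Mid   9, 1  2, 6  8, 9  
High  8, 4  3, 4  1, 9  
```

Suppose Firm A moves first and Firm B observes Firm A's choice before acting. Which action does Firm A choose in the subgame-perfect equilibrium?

Solve by backward induction (Firm A leads).
- Low: BR = Z, leader payoff 9.
- Mid: BR = Z, leader payoff 8.
- High: BR = Z, leader payoff 1.
Among 9, 8, 1, the best is 9 at Low. Subgame-perfect outcome: (Low, Z) with payoffs (9, 8).

Low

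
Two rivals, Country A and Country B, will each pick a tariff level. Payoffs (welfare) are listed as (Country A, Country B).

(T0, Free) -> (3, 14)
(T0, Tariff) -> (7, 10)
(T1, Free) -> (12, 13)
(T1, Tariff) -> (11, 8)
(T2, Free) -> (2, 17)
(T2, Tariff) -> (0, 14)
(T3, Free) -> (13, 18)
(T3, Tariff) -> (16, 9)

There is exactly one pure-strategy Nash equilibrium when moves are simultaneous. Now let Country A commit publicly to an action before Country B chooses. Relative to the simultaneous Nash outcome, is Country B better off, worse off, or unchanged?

unchanged

Solve by backward induction (Country A leads).
- T0: Country B compares 14, 10 and picks Free; Country A would get 3.
- T1: Country B compares 13, 8 and picks Free; Country A would get 12.
- T2: Country B compares 17, 14 and picks Free; Country A would get 2.
- T3: Country B compares 18, 9 and picks Free; Country A would get 13.
Maximizing over 3, 12, 2, 13, Country A chooses T3. Subgame-perfect outcome: (T3, Free) with payoffs (13, 18).
Under simultaneous play:
Country A's best replies: Free→T3; Tariff→T3.
Country B's best replies: T0→Free; T1→Free; T2→Free; T3→Free.
The unique mutual best reply is (T3, Free), giving (13, 18).
Country B earns 18 sequentially versus 18 at the Nash outcome: unchanged.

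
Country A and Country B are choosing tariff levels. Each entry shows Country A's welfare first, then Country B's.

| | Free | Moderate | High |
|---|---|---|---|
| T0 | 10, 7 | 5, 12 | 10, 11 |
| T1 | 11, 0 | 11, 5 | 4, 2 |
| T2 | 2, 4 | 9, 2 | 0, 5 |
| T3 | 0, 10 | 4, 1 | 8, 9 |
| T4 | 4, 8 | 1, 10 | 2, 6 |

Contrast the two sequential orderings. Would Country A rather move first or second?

first

If Country A leads: Country B's best replies are T0→Moderate, T1→Moderate, T2→High, T3→Free, T4→Moderate; Country A's induced payoffs 5, 11, 0, 0, 1; outcome (T1, Moderate), payoffs (11, 5).
If Country B leads: Country A's best replies are Free→T1, Moderate→T1, High→T0; Country B's induced payoffs 0, 5, 11; outcome (T0, High), payoffs (10, 11).
Country A gets 11 moving first and 10 moving second, so Country A prefers to move first.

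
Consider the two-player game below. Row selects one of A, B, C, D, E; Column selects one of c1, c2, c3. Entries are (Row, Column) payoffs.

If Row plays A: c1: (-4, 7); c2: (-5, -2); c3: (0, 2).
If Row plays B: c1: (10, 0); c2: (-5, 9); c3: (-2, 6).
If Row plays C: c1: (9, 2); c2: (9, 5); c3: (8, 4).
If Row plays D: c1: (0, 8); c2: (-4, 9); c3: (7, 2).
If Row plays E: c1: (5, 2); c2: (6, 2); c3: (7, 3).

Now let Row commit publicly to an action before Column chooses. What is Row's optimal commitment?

C

Column best-responds to each possible Row move:
- A: BR = c1, leader payoff -4.
- B: BR = c2, leader payoff -5.
- C: BR = c2, leader payoff 9.
- D: BR = c2, leader payoff -4.
- E: BR = c3, leader payoff 7.
Among -4, -5, 9, -4, 7, the best is 9 at C. Subgame-perfect outcome: (C, c2) with payoffs (9, 5).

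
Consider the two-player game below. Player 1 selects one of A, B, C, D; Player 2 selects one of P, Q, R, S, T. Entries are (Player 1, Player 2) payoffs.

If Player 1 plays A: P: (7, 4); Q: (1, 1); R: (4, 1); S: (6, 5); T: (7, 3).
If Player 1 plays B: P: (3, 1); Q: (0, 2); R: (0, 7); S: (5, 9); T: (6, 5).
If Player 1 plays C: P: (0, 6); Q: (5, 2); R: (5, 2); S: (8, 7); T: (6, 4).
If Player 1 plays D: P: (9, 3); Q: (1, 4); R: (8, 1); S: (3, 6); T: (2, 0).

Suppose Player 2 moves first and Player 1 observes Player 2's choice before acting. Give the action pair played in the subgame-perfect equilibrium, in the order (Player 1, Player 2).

Player 1 best-responds to each possible Player 2 move:
- P: Player 1 compares 7, 3, 0, 9 and picks D; Player 2 would get 3.
- Q: Player 1 compares 1, 0, 5, 1 and picks C; Player 2 would get 2.
- R: Player 1 compares 4, 0, 5, 8 and picks D; Player 2 would get 1.
- S: Player 1 compares 6, 5, 8, 3 and picks C; Player 2 would get 7.
- T: Player 1 compares 7, 6, 6, 2 and picks A; Player 2 would get 3.
Among 3, 2, 1, 7, 3, the best is 7 at S. Subgame-perfect outcome: (C, S) with payoffs (8, 7).

(C, S)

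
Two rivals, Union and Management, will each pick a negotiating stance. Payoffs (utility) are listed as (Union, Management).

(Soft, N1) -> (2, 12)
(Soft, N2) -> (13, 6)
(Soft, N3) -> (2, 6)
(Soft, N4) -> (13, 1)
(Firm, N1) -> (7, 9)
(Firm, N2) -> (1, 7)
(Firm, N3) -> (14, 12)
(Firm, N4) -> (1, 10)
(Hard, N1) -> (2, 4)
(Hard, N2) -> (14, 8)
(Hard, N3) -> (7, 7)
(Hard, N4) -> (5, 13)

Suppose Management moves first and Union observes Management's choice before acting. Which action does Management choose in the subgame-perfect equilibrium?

N3

Solve by backward induction (Management leads).
- N1: Union compares 2, 7, 2 and picks Firm; Management would get 9.
- N2: Union compares 13, 1, 14 and picks Hard; Management would get 8.
- N3: Union compares 2, 14, 7 and picks Firm; Management would get 12.
- N4: Union compares 13, 1, 5 and picks Soft; Management would get 1.
Management's induced payoffs are 9, 8, 12, 1, so Management commits to N3. Subgame-perfect outcome: (Firm, N3) with payoffs (14, 12).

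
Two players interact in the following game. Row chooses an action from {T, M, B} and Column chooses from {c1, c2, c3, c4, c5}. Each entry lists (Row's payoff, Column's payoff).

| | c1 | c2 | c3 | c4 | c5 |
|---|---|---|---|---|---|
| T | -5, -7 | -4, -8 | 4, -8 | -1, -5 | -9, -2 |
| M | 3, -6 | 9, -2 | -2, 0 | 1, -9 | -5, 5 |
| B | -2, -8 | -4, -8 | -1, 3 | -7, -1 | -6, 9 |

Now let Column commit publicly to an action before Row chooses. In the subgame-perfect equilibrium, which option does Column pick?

Backward induction with Column moving first.
- c1: BR = M, leader payoff -6.
- c2: BR = M, leader payoff -2.
- c3: BR = T, leader payoff -8.
- c4: BR = M, leader payoff -9.
- c5: BR = M, leader payoff 5.
Column's induced payoffs are -6, -2, -8, -9, 5, so Column commits to c5. Subgame-perfect outcome: (M, c5) with payoffs (-5, 5).

c5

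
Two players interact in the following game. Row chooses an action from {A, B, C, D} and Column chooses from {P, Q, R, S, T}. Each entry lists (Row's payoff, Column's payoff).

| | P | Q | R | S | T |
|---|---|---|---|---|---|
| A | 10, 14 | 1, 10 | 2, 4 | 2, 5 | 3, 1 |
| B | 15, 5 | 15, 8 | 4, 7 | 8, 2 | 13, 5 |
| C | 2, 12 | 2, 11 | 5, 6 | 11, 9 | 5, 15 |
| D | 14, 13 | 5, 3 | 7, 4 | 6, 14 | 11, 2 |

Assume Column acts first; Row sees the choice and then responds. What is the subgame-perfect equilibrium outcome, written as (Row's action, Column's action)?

(C, S)

Solve by backward induction (Column leads).
- P: Row compares 10, 15, 2, 14 and picks B; Column would get 5.
- Q: Row compares 1, 15, 2, 5 and picks B; Column would get 8.
- R: Row compares 2, 4, 5, 7 and picks D; Column would get 4.
- S: Row compares 2, 8, 11, 6 and picks C; Column would get 9.
- T: Row compares 3, 13, 5, 11 and picks B; Column would get 5.
Maximizing over 5, 8, 4, 9, 5, Column chooses S. Subgame-perfect outcome: (C, S) with payoffs (11, 9).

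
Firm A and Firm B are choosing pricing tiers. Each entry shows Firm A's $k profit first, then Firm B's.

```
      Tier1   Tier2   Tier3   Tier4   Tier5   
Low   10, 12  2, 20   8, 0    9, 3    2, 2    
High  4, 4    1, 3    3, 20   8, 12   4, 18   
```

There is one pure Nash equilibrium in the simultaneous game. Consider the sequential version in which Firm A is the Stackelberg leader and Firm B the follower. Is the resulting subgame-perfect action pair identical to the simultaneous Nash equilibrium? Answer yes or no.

no

Firm B best-responds to each possible Firm A move:
- Low: BR = Tier2, leader payoff 2.
- High: BR = Tier3, leader payoff 3.
Maximizing over 2, 3, Firm A chooses High. Subgame-perfect outcome: (High, Tier3) with payoffs (3, 20).
Under simultaneous play:
Firm A's best replies: Tier1→Low; Tier2→Low; Tier3→Low; Tier4→Low; Tier5→High.
Firm B's best replies: Low→Tier2; High→Tier3.
Only (Low, Tier2) has each player best-responding; Nash payoffs (2, 20).
Sequential outcome (High, Tier3) differs from the Nash profile (Low, Tier2).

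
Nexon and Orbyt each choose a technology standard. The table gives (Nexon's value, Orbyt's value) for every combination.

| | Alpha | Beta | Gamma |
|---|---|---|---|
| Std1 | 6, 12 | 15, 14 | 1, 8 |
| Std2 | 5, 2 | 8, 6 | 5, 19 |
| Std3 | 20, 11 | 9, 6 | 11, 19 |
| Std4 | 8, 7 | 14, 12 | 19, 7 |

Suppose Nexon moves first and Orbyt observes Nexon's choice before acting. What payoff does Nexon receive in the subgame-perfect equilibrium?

Solve by backward induction (Nexon leads).
- Std1: Orbyt compares 12, 14, 8 and picks Beta; Nexon would get 15.
- Std2: Orbyt compares 2, 6, 19 and picks Gamma; Nexon would get 5.
- Std3: Orbyt compares 11, 6, 19 and picks Gamma; Nexon would get 11.
- Std4: Orbyt compares 7, 12, 7 and picks Beta; Nexon would get 14.
Maximizing over 15, 5, 11, 14, Nexon chooses Std1. Subgame-perfect outcome: (Std1, Beta) with payoffs (15, 14).

15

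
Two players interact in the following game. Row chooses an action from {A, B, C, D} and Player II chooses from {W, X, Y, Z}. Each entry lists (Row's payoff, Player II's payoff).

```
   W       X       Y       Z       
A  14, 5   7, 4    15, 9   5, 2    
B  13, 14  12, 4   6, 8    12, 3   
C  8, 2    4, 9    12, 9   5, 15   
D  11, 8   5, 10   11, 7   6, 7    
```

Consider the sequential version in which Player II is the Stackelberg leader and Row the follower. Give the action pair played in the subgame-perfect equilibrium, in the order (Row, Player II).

Backward induction with Player II moving first.
- W → Row plays A (best of 14, 13, 8, 11); Player II gets 5.
- X → Row plays B (best of 7, 12, 4, 5); Player II gets 4.
- Y → Row plays A (best of 15, 6, 12, 11); Player II gets 9.
- Z → Row plays B (best of 5, 12, 5, 6); Player II gets 3.
Maximizing over 5, 4, 9, 3, Player II chooses Y. Subgame-perfect outcome: (A, Y) with payoffs (15, 9).

(A, Y)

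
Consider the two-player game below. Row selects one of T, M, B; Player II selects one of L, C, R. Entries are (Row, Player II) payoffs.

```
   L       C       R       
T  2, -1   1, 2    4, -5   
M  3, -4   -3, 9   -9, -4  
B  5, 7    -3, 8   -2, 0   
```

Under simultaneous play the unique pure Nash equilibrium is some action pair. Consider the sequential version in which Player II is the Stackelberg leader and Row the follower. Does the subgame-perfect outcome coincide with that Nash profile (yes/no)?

Backward induction with Player II moving first.
- L → Row plays B (best of 2, 3, 5); Player II gets 7.
- C → Row plays T (best of 1, -3, -3); Player II gets 2.
- R → Row plays T (best of 4, -9, -2); Player II gets -5.
Maximizing over 7, 2, -5, Player II chooses L. Subgame-perfect outcome: (B, L) with payoffs (5, 7).
Now find the simultaneous Nash equilibrium.
Row's best replies: L→B; C→T; R→T.
Player II's best replies: T→C; M→C; B→C.
The unique mutual best reply is (T, C), giving (1, 2).
Sequential outcome (B, L) differs from the Nash profile (T, C).

no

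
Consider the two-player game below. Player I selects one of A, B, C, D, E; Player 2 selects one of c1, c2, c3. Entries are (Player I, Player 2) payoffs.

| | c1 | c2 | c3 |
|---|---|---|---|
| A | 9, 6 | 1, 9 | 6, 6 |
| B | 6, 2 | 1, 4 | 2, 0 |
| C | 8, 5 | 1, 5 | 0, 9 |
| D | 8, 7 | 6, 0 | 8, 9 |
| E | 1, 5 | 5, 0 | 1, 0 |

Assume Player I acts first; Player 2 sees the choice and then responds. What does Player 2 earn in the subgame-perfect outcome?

Work backward from Player 2's decision.
- A → Player 2 plays c2 (best of 6, 9, 6); Player I gets 1.
- B → Player 2 plays c2 (best of 2, 4, 0); Player I gets 1.
- C → Player 2 plays c3 (best of 5, 5, 9); Player I gets 0.
- D → Player 2 plays c3 (best of 7, 0, 9); Player I gets 8.
- E → Player 2 plays c1 (best of 5, 0, 0); Player I gets 1.
Player I's induced payoffs are 1, 1, 0, 8, 1, so Player I commits to D. Subgame-perfect outcome: (D, c3) with payoffs (8, 9).

9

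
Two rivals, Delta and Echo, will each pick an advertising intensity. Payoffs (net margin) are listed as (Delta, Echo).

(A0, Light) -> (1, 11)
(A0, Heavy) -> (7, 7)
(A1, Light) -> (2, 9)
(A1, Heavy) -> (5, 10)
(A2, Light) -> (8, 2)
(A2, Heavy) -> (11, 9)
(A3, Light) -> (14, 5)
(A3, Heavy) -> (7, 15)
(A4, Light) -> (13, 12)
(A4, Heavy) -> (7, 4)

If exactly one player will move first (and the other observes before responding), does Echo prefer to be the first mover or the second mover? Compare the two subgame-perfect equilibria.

second

If Delta leads: Echo's best replies are A0→Light, A1→Heavy, A2→Heavy, A3→Heavy, A4→Light; Delta's induced payoffs 1, 5, 11, 7, 13; outcome (A4, Light), payoffs (13, 12).
If Echo leads: Delta's best replies are Light→A3, Heavy→A2; Echo's induced payoffs 5, 9; outcome (A2, Heavy), payoffs (11, 9).
Echo gets 9 moving first and 12 moving second, so Echo prefers to move second.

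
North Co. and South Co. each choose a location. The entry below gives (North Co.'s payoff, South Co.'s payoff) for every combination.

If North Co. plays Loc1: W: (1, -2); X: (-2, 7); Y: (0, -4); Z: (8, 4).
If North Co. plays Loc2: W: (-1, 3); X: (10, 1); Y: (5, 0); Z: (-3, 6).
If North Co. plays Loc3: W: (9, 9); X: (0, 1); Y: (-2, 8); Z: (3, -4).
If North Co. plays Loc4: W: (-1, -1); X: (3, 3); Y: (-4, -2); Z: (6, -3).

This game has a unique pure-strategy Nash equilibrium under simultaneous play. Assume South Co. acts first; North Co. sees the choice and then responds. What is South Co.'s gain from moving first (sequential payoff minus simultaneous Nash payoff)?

0

North Co. best-responds to each possible South Co. move:
- W → North Co. plays Loc3 (best of 1, -1, 9, -1); South Co. gets 9.
- X → North Co. plays Loc2 (best of -2, 10, 0, 3); South Co. gets 1.
- Y → North Co. plays Loc2 (best of 0, 5, -2, -4); South Co. gets 0.
- Z → North Co. plays Loc1 (best of 8, -3, 3, 6); South Co. gets 4.
South Co.'s induced payoffs are 9, 1, 0, 4, so South Co. commits to W. Subgame-perfect outcome: (Loc3, W) with payoffs (9, 9).
Now find the simultaneous Nash equilibrium.
North Co.'s best replies: W→Loc3; X→Loc2; Y→Loc2; Z→Loc1.
South Co.'s best replies: Loc1→X; Loc2→Z; Loc3→W; Loc4→X.
The unique mutual best reply is (Loc3, W), giving (9, 9).
South Co.'s commitment gain: 9 − 9 = 0.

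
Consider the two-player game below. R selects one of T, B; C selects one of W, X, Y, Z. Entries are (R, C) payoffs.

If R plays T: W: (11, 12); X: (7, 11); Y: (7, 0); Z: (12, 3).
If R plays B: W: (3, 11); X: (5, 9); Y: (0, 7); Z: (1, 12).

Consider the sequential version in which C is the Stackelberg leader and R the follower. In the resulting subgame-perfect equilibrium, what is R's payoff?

11

Work backward from R's decision.
- W → R plays T (best of 11, 3); C gets 12.
- X → R plays T (best of 7, 5); C gets 11.
- Y → R plays T (best of 7, 0); C gets 0.
- Z → R plays T (best of 12, 1); C gets 3.
Among 12, 11, 0, 3, the best is 12 at W. Subgame-perfect outcome: (T, W) with payoffs (11, 12).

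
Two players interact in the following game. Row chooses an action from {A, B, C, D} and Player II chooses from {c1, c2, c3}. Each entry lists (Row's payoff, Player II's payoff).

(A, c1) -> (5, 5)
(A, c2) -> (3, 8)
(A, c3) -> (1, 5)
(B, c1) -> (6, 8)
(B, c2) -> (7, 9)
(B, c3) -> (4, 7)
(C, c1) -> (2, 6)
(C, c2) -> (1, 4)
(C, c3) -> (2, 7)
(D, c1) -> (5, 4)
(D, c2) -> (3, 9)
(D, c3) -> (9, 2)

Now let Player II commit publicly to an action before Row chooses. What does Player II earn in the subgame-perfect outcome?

9

Solve by backward induction (Player II leads).
- c1: BR = B, leader payoff 8.
- c2: BR = B, leader payoff 9.
- c3: BR = D, leader payoff 2.
Maximizing over 8, 9, 2, Player II chooses c2. Subgame-perfect outcome: (B, c2) with payoffs (7, 9).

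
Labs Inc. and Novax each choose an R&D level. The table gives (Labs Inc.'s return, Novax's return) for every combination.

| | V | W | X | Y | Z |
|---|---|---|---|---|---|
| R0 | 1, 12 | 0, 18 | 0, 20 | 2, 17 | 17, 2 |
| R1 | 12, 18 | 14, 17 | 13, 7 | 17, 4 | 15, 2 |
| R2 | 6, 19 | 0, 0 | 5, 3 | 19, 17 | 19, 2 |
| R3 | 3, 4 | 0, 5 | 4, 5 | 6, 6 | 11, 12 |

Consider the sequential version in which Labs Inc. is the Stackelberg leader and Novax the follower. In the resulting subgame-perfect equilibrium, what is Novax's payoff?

18

Work backward from Novax's decision.
- R0: Novax compares 12, 18, 20, 17, 2 and picks X; Labs Inc. would get 0.
- R1: Novax compares 18, 17, 7, 4, 2 and picks V; Labs Inc. would get 12.
- R2: Novax compares 19, 0, 3, 17, 2 and picks V; Labs Inc. would get 6.
- R3: Novax compares 4, 5, 5, 6, 12 and picks Z; Labs Inc. would get 11.
Among 0, 12, 6, 11, the best is 12 at R1. Subgame-perfect outcome: (R1, V) with payoffs (12, 18).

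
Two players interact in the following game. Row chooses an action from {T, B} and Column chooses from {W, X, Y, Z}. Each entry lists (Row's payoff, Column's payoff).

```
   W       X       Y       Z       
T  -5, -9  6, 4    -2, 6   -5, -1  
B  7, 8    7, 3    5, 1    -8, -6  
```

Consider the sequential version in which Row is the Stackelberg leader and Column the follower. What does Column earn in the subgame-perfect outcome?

8

Work backward from Column's decision.
- T: Column compares -9, 4, 6, -1 and picks Y; Row would get -2.
- B: Column compares 8, 3, 1, -6 and picks W; Row would get 7.
Maximizing over -2, 7, Row chooses B. Subgame-perfect outcome: (B, W) with payoffs (7, 8).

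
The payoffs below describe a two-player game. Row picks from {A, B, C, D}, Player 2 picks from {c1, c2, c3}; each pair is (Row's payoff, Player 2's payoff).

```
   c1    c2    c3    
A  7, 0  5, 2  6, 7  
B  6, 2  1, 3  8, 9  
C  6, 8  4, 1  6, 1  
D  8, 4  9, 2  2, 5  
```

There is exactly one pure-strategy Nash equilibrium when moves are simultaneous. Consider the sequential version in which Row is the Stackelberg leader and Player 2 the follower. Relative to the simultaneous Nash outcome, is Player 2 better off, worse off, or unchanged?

unchanged

Backward induction with Row moving first.
- A: Player 2 compares 0, 2, 7 and picks c3; Row would get 6.
- B: Player 2 compares 2, 3, 9 and picks c3; Row would get 8.
- C: Player 2 compares 8, 1, 1 and picks c1; Row would get 6.
- D: Player 2 compares 4, 2, 5 and picks c3; Row would get 2.
Row's induced payoffs are 6, 8, 6, 2, so Row commits to B. Subgame-perfect outcome: (B, c3) with payoffs (8, 9).
For the simultaneous game, intersect best replies.
Row's best replies: c1→D; c2→D; c3→B.
Player 2's best replies: A→c3; B→c3; C→c1; D→c3.
The unique mutual best reply is (B, c3), giving (8, 9).
Player 2 earns 9 sequentially versus 9 at the Nash outcome: unchanged.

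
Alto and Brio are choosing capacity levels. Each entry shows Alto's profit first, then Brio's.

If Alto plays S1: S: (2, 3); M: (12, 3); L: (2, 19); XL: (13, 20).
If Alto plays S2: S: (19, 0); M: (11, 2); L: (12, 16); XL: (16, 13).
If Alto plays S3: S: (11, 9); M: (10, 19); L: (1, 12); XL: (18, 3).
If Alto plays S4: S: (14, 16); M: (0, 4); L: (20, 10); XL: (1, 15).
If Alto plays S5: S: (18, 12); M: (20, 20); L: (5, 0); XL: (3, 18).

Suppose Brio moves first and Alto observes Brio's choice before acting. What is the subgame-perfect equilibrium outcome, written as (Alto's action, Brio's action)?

(S5, M)

Backward induction with Brio moving first.
- S: Alto compares 2, 19, 11, 14, 18 and picks S2; Brio would get 0.
- M: Alto compares 12, 11, 10, 0, 20 and picks S5; Brio would get 20.
- L: Alto compares 2, 12, 1, 20, 5 and picks S4; Brio would get 10.
- XL: Alto compares 13, 16, 18, 1, 3 and picks S3; Brio would get 3.
Maximizing over 0, 20, 10, 3, Brio chooses M. Subgame-perfect outcome: (S5, M) with payoffs (20, 20).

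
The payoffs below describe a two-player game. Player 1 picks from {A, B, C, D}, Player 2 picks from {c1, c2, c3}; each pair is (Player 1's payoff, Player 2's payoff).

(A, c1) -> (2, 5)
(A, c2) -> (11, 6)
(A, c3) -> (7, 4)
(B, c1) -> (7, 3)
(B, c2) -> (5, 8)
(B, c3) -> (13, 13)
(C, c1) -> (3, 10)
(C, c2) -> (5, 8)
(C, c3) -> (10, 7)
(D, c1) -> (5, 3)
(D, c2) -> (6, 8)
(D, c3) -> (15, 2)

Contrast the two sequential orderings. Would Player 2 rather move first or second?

second

If Player 1 leads: Player 2's best replies are A→c2, B→c3, C→c1, D→c2; Player 1's induced payoffs 11, 13, 3, 6; outcome (B, c3), payoffs (13, 13).
If Player 2 leads: Player 1's best replies are c1→B, c2→A, c3→D; Player 2's induced payoffs 3, 6, 2; outcome (A, c2), payoffs (11, 6).
Player 2 gets 6 moving first and 13 moving second, so Player 2 prefers to move second.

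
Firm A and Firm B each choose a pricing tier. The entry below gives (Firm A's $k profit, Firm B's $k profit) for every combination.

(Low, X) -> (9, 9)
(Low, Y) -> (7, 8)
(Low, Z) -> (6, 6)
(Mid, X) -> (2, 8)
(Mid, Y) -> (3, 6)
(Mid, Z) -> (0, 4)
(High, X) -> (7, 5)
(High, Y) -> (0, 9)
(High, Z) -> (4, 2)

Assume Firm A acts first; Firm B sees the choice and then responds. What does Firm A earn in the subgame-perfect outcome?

Solve by backward induction (Firm A leads).
- Low → Firm B plays X (best of 9, 8, 6); Firm A gets 9.
- Mid → Firm B plays X (best of 8, 6, 4); Firm A gets 2.
- High → Firm B plays Y (best of 5, 9, 2); Firm A gets 0.
Firm A's induced payoffs are 9, 2, 0, so Firm A commits to Low. Subgame-perfect outcome: (Low, X) with payoffs (9, 9).

9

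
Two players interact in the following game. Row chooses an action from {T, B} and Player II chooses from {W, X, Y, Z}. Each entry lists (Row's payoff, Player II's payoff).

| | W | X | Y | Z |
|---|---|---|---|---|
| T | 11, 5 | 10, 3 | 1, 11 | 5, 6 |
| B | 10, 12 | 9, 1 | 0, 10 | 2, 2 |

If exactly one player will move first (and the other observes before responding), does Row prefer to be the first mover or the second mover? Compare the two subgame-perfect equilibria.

If Row leads: Player II's best replies are T→Y, B→W; Row's induced payoffs 1, 10; outcome (B, W), payoffs (10, 12).
If Player II leads: Row's best replies are W→T, X→T, Y→T, Z→T; Player II's induced payoffs 5, 3, 11, 6; outcome (T, Y), payoffs (1, 11).
Row gets 10 moving first and 1 moving second, so Row prefers to move first.

first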